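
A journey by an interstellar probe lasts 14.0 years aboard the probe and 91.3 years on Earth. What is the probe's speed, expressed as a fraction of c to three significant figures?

The proper time is measured aboard the probe (both events occur at the probe's location); Δt is measured on Earth. γ = Δt/τ = 91.3/14.0 = 6.521.
β = √(1 − 1/γ²) = √(1 − 0.02351) = √0.9765

β = 0.988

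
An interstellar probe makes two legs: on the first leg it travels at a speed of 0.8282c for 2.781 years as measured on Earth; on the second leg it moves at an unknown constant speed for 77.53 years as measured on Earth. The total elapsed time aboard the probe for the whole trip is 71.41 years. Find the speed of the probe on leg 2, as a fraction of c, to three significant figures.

Leg 1: γ = 1/√(1 − 0.8282²) = 1/√0.3141 = 1.784; τ_1 = 2.781/1.784 = 1.559 years.
Leg 2: speed unknown; τ_2 = 77.53/γ_2.
Total proper time: 1.559 + τ_2 = 71.41, so τ_2 = 71.41 − 1.559 = 69.85 years.
γ_2 = 77.53/69.85 = 1.110; β = √(1 − 1/γ²) = √0.1883.

β = 0.434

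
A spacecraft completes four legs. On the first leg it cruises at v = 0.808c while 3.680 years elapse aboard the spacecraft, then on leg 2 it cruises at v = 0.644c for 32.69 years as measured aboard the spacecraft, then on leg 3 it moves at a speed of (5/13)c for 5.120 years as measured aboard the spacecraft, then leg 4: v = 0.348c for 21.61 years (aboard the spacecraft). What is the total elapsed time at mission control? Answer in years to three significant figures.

Leg 1: γ = 1/√(1 − 0.808²) = 1/√0.3471 = 1.697; Δt_1 = 1.697 × 3.680 = 6.246 years.
Leg 2: γ = 1/√(1 − 0.644²) = 1/√0.5853 = 1.307; Δt_2 = 1.307 × 32.69 = 42.73 years.
Leg 3: γ = 1/√(1 − (5/13)²) = 13/12 ≈ 1.083; Δt_3 = 1.083 × 5.120 = 5.547 years.
Leg 4: γ = 1/√(1 − 0.348²) = 1/√0.8789 = 1.067; Δt_4 = 1.067 × 21.61 = 23.05 years.
Total: 6.246 + 42.73 + 5.547 + 23.05 years.

Δt = 77.6 years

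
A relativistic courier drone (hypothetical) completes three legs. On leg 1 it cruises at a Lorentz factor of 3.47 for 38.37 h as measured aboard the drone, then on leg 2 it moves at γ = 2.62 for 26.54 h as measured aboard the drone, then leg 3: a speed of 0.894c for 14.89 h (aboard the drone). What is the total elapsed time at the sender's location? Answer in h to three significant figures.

Leg 1: γ = 3.47; Δt_1 = 3.470 × 38.37 = 133.1 h.
Leg 2: γ = 2.62; Δt_2 = 2.620 × 26.54 = 69.53 h.
Leg 3: γ = 1/√(1 − 0.894²) = 1/√0.2008 = 2.232; Δt_3 = 2.232 × 14.89 = 33.23 h.
Total: 133.1 + 69.53 + 33.23 h.

Δt = 236 h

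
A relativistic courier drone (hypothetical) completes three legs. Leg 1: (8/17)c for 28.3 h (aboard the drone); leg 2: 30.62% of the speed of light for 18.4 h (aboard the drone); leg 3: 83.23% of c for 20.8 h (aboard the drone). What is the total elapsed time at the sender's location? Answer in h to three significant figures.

Δt = 88.9 h

Leg 1: γ = 1/√(1 − (8/17)²) = 17/15 ≈ 1.133; Δt_1 = 1.133 × 28.3 = 32.07 h.
Leg 2: β = 0.3062; γ = 1/√(1 − 0.3062²) = 1/√0.9062 = 1.050; Δt_2 = 1.050 × 18.4 = 19.33 h.
Leg 3: β = 0.8323; γ = 1/√(1 − 0.8323²) = 1/√0.3073 = 1.804; Δt_3 = 1.804 × 20.8 = 37.52 h.
Total: 32.07 + 19.33 + 37.52 h.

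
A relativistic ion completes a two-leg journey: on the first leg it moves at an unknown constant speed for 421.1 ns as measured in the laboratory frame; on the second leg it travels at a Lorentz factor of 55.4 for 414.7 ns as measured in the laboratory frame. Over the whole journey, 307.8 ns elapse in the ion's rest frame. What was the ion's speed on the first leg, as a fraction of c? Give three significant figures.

Leg 1: speed unknown; τ_1 = 421.1/γ_1.
Leg 2: γ = 55.4; τ_2 = 414.7/55.40 = 7.486 ns.
Total proper time: τ_1 + 7.486 = 307.8, so τ_1 = 307.8 − 7.486 = 300.3 ns.
γ_1 = 421.1/300.3 = 1.402; β = √(1 − 1/γ²) = √0.4914.

β = 0.701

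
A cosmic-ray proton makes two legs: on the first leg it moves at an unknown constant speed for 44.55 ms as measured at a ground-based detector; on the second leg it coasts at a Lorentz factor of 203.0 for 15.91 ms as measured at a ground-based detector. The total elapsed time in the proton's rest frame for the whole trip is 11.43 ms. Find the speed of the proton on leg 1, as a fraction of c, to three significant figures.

Leg 1: speed unknown; τ_1 = 44.55/γ_1.
Leg 2: γ = 203.0; τ_2 = 15.91/203.0 = 0.07837 ms.
Total proper time: τ_1 + 0.07837 = 11.43, so τ_1 = 11.43 − 0.07837 = 11.35 ms.
γ_1 = 44.55/11.35 = 3.925; β = √(1 − 1/γ²) = √0.9351.

β = 0.967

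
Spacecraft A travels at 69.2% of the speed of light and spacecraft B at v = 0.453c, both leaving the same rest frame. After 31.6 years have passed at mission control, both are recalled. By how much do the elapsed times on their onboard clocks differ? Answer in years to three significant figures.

A: β = 0.692; γ = 1/√(1 − 0.692²) = 1/√0.5211 = 1.385; τ_A = 31.6/1.385 = 22.81 years.
B: γ = 1/√(1 − 0.453²) = 1/√0.7948 = 1.122; τ_B = 31.6/1.122 = 28.17 years.

|τ_A − τ_B| = 5.36 years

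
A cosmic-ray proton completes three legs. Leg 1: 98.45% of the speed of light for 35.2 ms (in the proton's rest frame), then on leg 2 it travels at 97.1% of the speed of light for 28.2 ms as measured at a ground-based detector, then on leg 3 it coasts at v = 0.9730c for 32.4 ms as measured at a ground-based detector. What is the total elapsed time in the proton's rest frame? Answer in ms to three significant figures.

τ = 49.4 ms

Leg 1: 35.2 ms is already measured in the proton's rest frame.
Leg 2: β = 0.971; γ = 1/√(1 − 0.971²) = 1/√0.05716 = 4.183; τ_2 = 28.2/4.183 = 6.742 ms.
Leg 3: γ = 1/√(1 − 0.9730²) = 1/√0.05327 = 4.333; τ_3 = 32.4/4.333 = 7.478 ms.
Total: 35.20 + 6.742 + 7.478 ms.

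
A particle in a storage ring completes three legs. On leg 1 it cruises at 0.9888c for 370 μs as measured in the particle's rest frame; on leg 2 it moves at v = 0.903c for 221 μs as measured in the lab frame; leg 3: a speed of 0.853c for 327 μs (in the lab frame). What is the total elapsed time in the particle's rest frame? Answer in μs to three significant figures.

Leg 1: 370 μs is already measured in the particle's rest frame.
Leg 2: γ = 1/√(1 − 0.903²) = 1/√0.1846 = 2.328; τ_2 = 221/2.328 = 94.95 μs.
Leg 3: γ = 1/√(1 − 0.853²) = 1/√0.2724 = 1.916; τ_3 = 327/1.916 = 170.7 μs.
Total: 370.0 + 94.95 + 170.7 μs.

τ = 636 μs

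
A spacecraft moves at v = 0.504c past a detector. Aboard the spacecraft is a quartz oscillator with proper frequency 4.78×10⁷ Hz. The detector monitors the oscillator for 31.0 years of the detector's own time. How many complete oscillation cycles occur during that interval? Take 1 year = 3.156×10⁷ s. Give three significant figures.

N = 4.04×10¹⁶

γ = 1/√(1 − 0.504²) = 1/√0.7460 = 1.158
During 31.0 years of lab time, the oscillator's proper time advances by τ = Δt/γ = 31.0/1.158 = 26.77 years = 8.450×10⁸ s.
N = f × τ = 4.78×10⁷ × 8.450×10⁸ = 4.039×10¹⁶.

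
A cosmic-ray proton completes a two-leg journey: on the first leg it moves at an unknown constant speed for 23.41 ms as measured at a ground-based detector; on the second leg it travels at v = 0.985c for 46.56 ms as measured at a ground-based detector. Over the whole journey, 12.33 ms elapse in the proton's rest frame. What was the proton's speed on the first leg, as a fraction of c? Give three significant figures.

β = 0.983

Leg 1: speed unknown; τ_1 = 23.41/γ_1.
Leg 2: γ = 1/√(1 − 0.985²) = 1/√0.02977 = 5.795; τ_2 = 46.56/5.795 = 8.034 ms.
Total proper time: τ_1 + 8.034 = 12.33, so τ_1 = 12.33 − 8.034 = 4.296 ms.
γ_1 = 23.41/4.296 = 5.449; β = √(1 − 1/γ²) = √0.9663.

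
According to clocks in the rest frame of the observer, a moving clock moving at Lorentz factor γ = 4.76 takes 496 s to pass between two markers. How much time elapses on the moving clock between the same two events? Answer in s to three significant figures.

τ = 104 s

γ = 4.76
The interval measured in the rest frame of the observer is the dilated one; the clock on the moving clock measures the proper time τ = Δt/γ = 496/4.760 s.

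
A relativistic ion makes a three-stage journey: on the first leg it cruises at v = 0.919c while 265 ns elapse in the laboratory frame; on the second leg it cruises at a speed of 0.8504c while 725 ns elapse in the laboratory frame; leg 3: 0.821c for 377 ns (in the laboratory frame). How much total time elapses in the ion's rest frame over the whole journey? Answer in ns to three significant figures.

Leg 1: γ = 1/√(1 − 0.919²) = 1/√0.1554 = 2.536; τ_1 = 265/2.536 = 104.5 ns.
Leg 2: γ = 1/√(1 − 0.8504²) = 1/√0.2768 = 1.901; τ_2 = 725/1.901 = 381.4 ns.
Leg 3: γ = 1/√(1 − 0.821²) = 1/√0.3260 = 1.752; τ_3 = 377/1.752 = 215.2 ns.
Total: 104.5 + 381.4 + 215.2 ns.

τ = 701 ns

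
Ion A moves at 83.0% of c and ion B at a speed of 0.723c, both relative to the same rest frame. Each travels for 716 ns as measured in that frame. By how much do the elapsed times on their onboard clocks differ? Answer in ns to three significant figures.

|τ_A − τ_B| = 95.3 ns

A: β = 0.830; γ = 1/√(1 − 0.830²) = 1/√0.3111 = 1.793; τ_A = 716/1.793 = 399.4 ns.
B: γ = 1/√(1 − 0.723²) = 1/√0.4773 = 1.447; τ_B = 716/1.447 = 494.6 ns.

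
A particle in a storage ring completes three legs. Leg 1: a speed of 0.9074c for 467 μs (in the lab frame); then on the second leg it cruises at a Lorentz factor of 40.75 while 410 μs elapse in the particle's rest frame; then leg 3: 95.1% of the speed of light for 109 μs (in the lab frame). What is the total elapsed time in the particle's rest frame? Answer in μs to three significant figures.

τ = 640 μs

Leg 1: γ = 1/√(1 − 0.9074²) = 1/√0.1766 = 2.379; τ_1 = 467/2.379 = 196.3 μs.
Leg 2: 410 μs is already measured in the particle's rest frame.
Leg 3: β = 0.951; γ = 1/√(1 − 0.951²) = 1/√0.09560 = 3.234; τ_3 = 109/3.234 = 33.70 μs.
Total: 196.3 + 410.0 + 33.70 μs.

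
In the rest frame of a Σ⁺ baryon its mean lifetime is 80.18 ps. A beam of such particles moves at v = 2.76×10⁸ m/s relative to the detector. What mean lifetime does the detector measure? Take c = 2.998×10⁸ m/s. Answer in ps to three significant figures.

Δt = 205 ps

β = 2.76×10⁸/2.998×10⁸ = 0.9206; γ = 1/√(1 − 0.9206²) = 2.561
The rest-frame lifetime is the proper time; the lab measures the dilated interval Δt = γτ₀ = 2.561 × 80.18 ps.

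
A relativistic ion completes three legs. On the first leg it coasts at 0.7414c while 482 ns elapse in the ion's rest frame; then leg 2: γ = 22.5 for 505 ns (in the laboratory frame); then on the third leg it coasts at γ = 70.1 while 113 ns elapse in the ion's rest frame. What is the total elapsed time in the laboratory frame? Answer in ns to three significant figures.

Leg 1: γ = 1/√(1 − 0.7414²) = 1/√0.4503 = 1.490; Δt_1 = 1.490 × 482 = 718.3 ns.
Leg 2: 505 ns is already measured in the laboratory frame.
Leg 3: γ = 70.1; Δt_3 = 70.10 × 113 = 7921 ns.
Total: 718.3 + 505.0 + 7921 ns.

Δt = 9140 ns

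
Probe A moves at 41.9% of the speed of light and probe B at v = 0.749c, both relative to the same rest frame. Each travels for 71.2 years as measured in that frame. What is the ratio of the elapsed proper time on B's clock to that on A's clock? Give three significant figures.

τ_B/τ_A = 0.730

A: β = 0.419; γ = 1/√(1 − 0.419²) = 1/√0.8244 = 1.101. B: γ = 1/√(1 − 0.749²) = 1/√0.4390 = 1.509.
τ_A/τ_B = γ_B/γ_A = 1.509/1.101 = 1.370, so τ_B/τ_A = 0.7297.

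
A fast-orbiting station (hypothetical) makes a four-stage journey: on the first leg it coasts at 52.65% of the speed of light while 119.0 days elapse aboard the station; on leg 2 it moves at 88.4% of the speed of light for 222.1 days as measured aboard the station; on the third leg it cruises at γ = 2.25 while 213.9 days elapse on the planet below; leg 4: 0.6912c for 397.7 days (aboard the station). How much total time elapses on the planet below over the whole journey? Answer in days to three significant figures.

Δt = 1380 days

Leg 1: β = 0.5265; γ = 1/√(1 − 0.5265²) = 1/√0.7228 = 1.176; Δt_1 = 1.176 × 119.0 = 140.0 days.
Leg 2: β = 0.884; γ = 1/√(1 − 0.884²) = 1/√0.2185 = 2.139; Δt_2 = 2.139 × 222.1 = 475.1 days.
Leg 3: 213.9 days is already measured on the planet below.
Leg 4: γ = 1/√(1 − 0.6912²) = 1/√0.5222 = 1.384; Δt_4 = 1.384 × 397.7 = 550.3 days.
Total: 140.0 + 475.1 + 213.9 + 550.3 days.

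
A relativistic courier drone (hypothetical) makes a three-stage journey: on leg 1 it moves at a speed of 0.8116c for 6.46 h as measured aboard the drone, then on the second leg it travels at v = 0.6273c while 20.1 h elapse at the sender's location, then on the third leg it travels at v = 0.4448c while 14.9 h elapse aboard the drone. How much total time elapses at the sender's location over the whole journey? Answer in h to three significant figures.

Δt = 47.8 h

Leg 1: γ = 1/√(1 − 0.8116²) = 1/√0.3413 = 1.712; Δt_1 = 1.712 × 6.46 = 11.06 h.
Leg 2: 20.1 h is already measured at the sender's location.
Leg 3: γ = 1/√(1 − 0.4448²) = 1/√0.8022 = 1.117; Δt_3 = 1.117 × 14.9 = 16.64 h.
Total: 11.06 + 20.10 + 16.64 h.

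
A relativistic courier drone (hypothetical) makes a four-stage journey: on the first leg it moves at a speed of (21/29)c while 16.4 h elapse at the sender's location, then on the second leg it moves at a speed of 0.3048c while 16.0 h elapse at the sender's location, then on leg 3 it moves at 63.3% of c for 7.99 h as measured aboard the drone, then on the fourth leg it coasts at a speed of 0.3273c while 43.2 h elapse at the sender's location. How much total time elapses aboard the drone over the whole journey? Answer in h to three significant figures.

Leg 1: γ = 1/√(1 − (21/29)²) = 29/20 = 1.450; τ_1 = 16.4/1.450 = 11.31 h.
Leg 2: γ = 1/√(1 − 0.3048²) = 1/√0.9071 = 1.050; τ_2 = 16.0/1.050 = 15.24 h.
Leg 3: 7.99 h is already measured aboard the drone.
Leg 4: γ = 1/√(1 − 0.3273²) = 1/√0.8929 = 1.058; τ_4 = 43.2/1.058 = 40.82 h.
Total: 11.31 + 15.24 + 7.990 + 40.82 h.

τ = 75.4 h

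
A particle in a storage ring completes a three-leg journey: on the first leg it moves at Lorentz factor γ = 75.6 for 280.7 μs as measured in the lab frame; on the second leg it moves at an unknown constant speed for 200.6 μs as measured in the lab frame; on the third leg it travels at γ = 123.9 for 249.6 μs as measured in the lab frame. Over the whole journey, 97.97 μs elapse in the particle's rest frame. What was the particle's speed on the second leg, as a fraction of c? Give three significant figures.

Leg 1: γ = 75.6; τ_1 = 280.7/75.60 = 3.713 μs.
Leg 2: speed unknown; τ_2 = 200.6/γ_2.
Leg 3: γ = 123.9; τ_3 = 249.6/123.9 = 2.015 μs.
Total proper time: 3.713 + τ_2 + 2.015 = 97.97, so τ_2 = 97.97 − 5.727 = 92.24 μs.
γ_2 = 200.6/92.24 = 2.175; β = √(1 − 1/γ²) = √0.7886.

β = 0.888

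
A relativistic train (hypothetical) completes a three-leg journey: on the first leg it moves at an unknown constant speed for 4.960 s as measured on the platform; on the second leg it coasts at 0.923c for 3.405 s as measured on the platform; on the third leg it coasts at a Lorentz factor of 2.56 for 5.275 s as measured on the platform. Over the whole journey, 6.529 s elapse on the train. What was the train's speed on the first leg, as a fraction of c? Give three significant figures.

Leg 1: speed unknown; τ_1 = 4.960/γ_1.
Leg 2: γ = 1/√(1 − 0.923²) = 1/√0.1481 = 2.599; τ_2 = 3.405/2.599 = 1.310 s.
Leg 3: γ = 2.56; τ_3 = 5.275/2.560 = 2.061 s.
Total proper time: τ_1 + 1.310 + 2.061 = 6.529, so τ_1 = 6.529 − 3.371 = 3.158 s.
γ_1 = 4.960/3.158 = 1.571; β = √(1 − 1/γ²) = √0.5946.

β = 0.771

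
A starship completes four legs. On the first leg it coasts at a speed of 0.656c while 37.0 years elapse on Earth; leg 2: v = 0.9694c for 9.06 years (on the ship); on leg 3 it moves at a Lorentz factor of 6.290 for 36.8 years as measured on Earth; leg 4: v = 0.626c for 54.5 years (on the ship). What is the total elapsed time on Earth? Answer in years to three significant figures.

Leg 1: 37.0 years is already measured on Earth.
Leg 2: γ = 1/√(1 − 0.9694²) = 1/√0.06026 = 4.074; Δt_2 = 4.074 × 9.06 = 36.91 years.
Leg 3: 36.8 years is already measured on Earth.
Leg 4: γ = 1/√(1 − 0.626²) = 1/√0.6081 = 1.282; Δt_4 = 1.282 × 54.5 = 69.89 years.
Total: 37.00 + 36.91 + 36.80 + 69.89 years.

Δt = 181 years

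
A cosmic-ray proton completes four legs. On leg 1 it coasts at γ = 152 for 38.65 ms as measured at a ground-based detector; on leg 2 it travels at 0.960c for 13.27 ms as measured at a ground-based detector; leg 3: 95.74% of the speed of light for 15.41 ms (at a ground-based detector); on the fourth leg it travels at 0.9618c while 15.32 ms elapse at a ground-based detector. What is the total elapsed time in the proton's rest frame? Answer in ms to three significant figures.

τ = 12.6 ms

Leg 1: γ = 152; τ_1 = 38.65/152.0 = 0.2543 ms.
Leg 2: γ = 1/√(1 − 0.960²) = 25/7 ≈ 3.571; τ_2 = 13.27/3.571 = 3.716 ms.
Leg 3: β = 0.9574; γ = 1/√(1 − 0.9574²) = 1/√0.08339 = 3.463; τ_3 = 15.41/3.463 = 4.450 ms.
Leg 4: γ = 1/√(1 − 0.9618²) = 1/√0.07494 = 3.653; τ_4 = 15.32/3.653 = 4.194 ms.
Total: 0.2543 + 3.716 + 4.450 + 4.194 ms.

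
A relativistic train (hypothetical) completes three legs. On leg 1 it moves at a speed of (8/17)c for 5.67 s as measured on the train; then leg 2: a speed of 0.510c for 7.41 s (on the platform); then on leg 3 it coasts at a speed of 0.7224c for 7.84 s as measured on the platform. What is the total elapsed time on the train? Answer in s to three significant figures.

τ = 17.5 s

Leg 1: 5.67 s is already measured on the train.
Leg 2: γ = 1/√(1 − 0.510²) = 1/√0.7399 = 1.163; τ_2 = 7.41/1.163 = 6.374 s.
Leg 3: γ = 1/√(1 − 0.7224²) = 1/√0.4781 = 1.446; τ_3 = 7.84/1.446 = 5.421 s.
Total: 5.670 + 6.374 + 5.421 s.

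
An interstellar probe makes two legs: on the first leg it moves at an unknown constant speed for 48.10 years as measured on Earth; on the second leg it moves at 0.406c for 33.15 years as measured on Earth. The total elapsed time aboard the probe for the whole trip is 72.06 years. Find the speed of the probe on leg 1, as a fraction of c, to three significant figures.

β = 0.496

Leg 1: speed unknown; τ_1 = 48.10/γ_1.
Leg 2: γ = 1/√(1 − 0.406²) = 1/√0.8352 = 1.094; τ_2 = 33.15/1.094 = 30.29 years.
Total proper time: τ_1 + 30.29 = 72.06, so τ_1 = 72.06 − 30.29 = 41.77 years.
γ_1 = 48.10/41.77 = 1.152; β = √(1 − 1/γ²) = √0.2461.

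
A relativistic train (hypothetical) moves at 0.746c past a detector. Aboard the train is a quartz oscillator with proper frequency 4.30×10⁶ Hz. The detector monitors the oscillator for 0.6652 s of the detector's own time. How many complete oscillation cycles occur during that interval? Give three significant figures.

N = 1.90×10⁶

γ = 1/√(1 − 0.746²) = 1/√0.4435 = 1.502
During 0.6652 s of lab time, the oscillator's proper time advances by τ = Δt/γ = 0.6652/1.502 = 0.4430 s = 4.430×10⁻¹ s.
N = f × τ = 4.30×10⁶ × 4.430×10⁻¹ = 1.905×10⁶.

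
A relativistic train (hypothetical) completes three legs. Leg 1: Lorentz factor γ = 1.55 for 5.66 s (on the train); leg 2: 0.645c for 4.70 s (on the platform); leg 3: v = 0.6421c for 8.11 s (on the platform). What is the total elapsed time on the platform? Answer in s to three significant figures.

Leg 1: γ = 1.55; Δt_1 = 1.550 × 5.66 = 8.773 s.
Leg 2: 4.70 s is already measured on the platform.
Leg 3: 8.11 s is already measured on the platform.
Total: 8.773 + 4.700 + 8.110 s.

Δt = 21.6 s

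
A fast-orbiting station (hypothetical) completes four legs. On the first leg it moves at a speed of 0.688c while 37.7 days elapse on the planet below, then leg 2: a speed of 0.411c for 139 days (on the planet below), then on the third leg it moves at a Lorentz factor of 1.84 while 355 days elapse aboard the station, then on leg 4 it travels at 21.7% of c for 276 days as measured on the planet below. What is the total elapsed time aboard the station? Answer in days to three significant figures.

Leg 1: γ = 1/√(1 − 0.688²) = 1/√0.5267 = 1.378; τ_1 = 37.7/1.378 = 27.36 days.
Leg 2: γ = 1/√(1 − 0.411²) = 1/√0.8311 = 1.097; τ_2 = 139/1.097 = 126.7 days.
Leg 3: 355 days is already measured aboard the station.
Leg 4: β = 0.217; γ = 1/√(1 − 0.217²) = 1/√0.9529 = 1.024; τ_4 = 276/1.024 = 269.4 days.
Total: 27.36 + 126.7 + 355.0 + 269.4 days.

τ = 778 days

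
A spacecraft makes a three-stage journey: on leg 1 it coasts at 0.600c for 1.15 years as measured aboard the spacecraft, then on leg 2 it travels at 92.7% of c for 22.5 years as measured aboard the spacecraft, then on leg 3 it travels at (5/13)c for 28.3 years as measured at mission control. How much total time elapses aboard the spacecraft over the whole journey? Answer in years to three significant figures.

τ = 49.8 years

Leg 1: 1.15 years is already measured aboard the spacecraft.
Leg 2: 22.5 years is already measured aboard the spacecraft.
Leg 3: γ = 1/√(1 − (5/13)²) = 13/12 ≈ 1.083; τ_3 = 28.3/1.083 = 26.12 years.
Total: 1.150 + 22.50 + 26.12 years.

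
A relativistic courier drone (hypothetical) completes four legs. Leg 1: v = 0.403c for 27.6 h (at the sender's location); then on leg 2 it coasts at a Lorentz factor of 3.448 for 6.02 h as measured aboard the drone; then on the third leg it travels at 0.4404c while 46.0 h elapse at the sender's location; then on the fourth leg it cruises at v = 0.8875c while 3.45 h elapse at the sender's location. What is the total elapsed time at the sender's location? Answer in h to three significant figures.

Leg 1: 27.6 h is already measured at the sender's location.
Leg 2: γ = 3.448; Δt_2 = 3.448 × 6.02 = 20.76 h.
Leg 3: 46.0 h is already measured at the sender's location.
Leg 4: 3.45 h is already measured at the sender's location.
Total: 27.60 + 20.76 + 46.00 + 3.450 h.

Δt = 97.8 h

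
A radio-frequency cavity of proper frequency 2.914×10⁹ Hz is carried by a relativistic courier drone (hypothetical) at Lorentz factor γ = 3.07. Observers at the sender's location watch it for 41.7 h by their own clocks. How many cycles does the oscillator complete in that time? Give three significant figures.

N = 1.42×10¹⁴

γ = 3.07
During 41.7 h of lab time, the oscillator's proper time advances by τ = Δt/γ = 41.7/3.070 = 13.58 h = 4.890×10⁴ s.
N = f × τ = 2.914×10⁹ × 4.890×10⁴ = 1.425×10¹⁴.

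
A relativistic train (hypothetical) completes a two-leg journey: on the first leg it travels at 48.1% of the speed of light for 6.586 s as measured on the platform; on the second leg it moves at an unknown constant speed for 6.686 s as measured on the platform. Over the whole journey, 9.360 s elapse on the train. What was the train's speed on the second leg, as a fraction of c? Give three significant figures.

β = 0.844

Leg 1: β = 0.481; γ = 1/√(1 − 0.481²) = 1/√0.7686 = 1.141; τ_1 = 6.586/1.141 = 5.774 s.
Leg 2: speed unknown; τ_2 = 6.686/γ_2.
Total proper time: 5.774 + τ_2 = 9.360, so τ_2 = 9.360 − 5.774 = 3.586 s.
γ_2 = 6.686/3.586 = 1.865; β = √(1 − 1/γ²) = √0.7123.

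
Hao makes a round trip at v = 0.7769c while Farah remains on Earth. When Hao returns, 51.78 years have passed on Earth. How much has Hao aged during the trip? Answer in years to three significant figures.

γ = 1/√(1 − 0.7769²) = 1/√0.3964 = 1.588
Hao's clock measures proper time along the trip: τ = Δt/γ = 51.78/1.588 years.

τ = 32.6 years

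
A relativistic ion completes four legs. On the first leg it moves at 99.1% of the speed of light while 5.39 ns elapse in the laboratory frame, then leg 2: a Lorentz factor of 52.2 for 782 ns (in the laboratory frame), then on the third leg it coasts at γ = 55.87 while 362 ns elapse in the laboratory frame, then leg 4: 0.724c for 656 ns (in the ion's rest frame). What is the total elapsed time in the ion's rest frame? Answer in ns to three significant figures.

Leg 1: β = 0.991; γ = 1/√(1 − 0.991²) = 1/√0.01792 = 7.470; τ_1 = 5.39/7.470 = 0.7215 ns.
Leg 2: γ = 52.2; τ_2 = 782/52.20 = 14.98 ns.
Leg 3: γ = 55.87; τ_3 = 362/55.87 = 6.479 ns.
Leg 4: 656 ns is already measured in the ion's rest frame.
Total: 0.7215 + 14.98 + 6.479 + 656.0 ns.

τ = 678 ns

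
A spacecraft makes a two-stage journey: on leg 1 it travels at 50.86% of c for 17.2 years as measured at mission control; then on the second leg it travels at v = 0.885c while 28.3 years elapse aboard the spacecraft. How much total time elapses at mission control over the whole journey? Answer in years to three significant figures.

Leg 1: 17.2 years is already measured at mission control.
Leg 2: γ = 1/√(1 − 0.885²) = 1/√0.2168 = 2.148; Δt_2 = 2.148 × 28.3 = 60.78 years.
Total: 17.20 + 60.78 years.

Δt = 78.0 years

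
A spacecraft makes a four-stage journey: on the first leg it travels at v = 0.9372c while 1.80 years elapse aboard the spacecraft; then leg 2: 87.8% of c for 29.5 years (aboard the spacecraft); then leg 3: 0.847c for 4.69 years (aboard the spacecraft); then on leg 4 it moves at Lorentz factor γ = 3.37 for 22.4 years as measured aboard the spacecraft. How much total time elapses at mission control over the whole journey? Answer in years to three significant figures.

Δt = 151 years

Leg 1: γ = 1/√(1 − 0.9372²) = 1/√0.1217 = 2.867; Δt_1 = 2.867 × 1.80 = 5.161 years.
Leg 2: β = 0.878; γ = 1/√(1 − 0.878²) = 1/√0.2291 = 2.089; Δt_2 = 2.089 × 29.5 = 61.63 years.
Leg 3: γ = 1/√(1 − 0.847²) = 1/√0.2826 = 1.881; Δt_3 = 1.881 × 4.69 = 8.823 years.
Leg 4: γ = 3.37; Δt_4 = 3.370 × 22.4 = 75.49 years.
Total: 5.161 + 61.63 + 8.823 + 75.49 years.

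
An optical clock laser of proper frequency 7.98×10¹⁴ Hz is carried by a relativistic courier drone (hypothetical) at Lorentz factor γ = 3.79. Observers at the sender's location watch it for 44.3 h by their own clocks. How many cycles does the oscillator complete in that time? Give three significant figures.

N = 3.36×10¹⁹

γ = 3.79
During 44.3 h of lab time, the oscillator's proper time advances by τ = Δt/γ = 44.3/3.790 = 11.69 h = 4.208×10⁴ s.
N = f × τ = 7.98×10¹⁴ × 4.208×10⁴ = 3.358×10¹⁹.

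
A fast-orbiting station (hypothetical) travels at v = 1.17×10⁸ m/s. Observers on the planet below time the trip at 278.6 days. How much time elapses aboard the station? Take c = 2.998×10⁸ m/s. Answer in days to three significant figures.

τ = 257 days

β = 1.17×10⁸/2.998×10⁸ = 0.3903; γ = 1/√(1 − 0.3903²) = 1.086
The interval measured on the planet below is the dilated one; the clock aboard the station measures the proper time τ = Δt/γ = 278.6/1.086 days.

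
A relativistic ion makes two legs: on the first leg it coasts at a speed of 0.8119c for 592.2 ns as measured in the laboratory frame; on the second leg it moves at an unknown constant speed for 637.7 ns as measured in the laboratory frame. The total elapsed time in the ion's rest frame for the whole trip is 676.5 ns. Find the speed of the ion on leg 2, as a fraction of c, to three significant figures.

Leg 1: γ = 1/√(1 − 0.8119²) = 1/√0.3408 = 1.713; τ_1 = 592.2/1.713 = 345.7 ns.
Leg 2: speed unknown; τ_2 = 637.7/γ_2.
Total proper time: 345.7 + τ_2 = 676.5, so τ_2 = 676.5 − 345.7 = 330.8 ns.
γ_2 = 637.7/330.8 = 1.928; β = √(1 − 1/γ²) = √0.7309.

β = 0.855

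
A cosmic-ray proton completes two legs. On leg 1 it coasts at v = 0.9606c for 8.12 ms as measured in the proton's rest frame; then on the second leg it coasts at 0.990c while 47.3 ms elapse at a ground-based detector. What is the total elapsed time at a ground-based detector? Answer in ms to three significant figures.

Leg 1: γ = 1/√(1 − 0.9606²) = 1/√0.07725 = 3.598; Δt_1 = 3.598 × 8.12 = 29.22 ms.
Leg 2: 47.3 ms is already measured at a ground-based detector.
Total: 29.22 + 47.30 ms.

Δt = 76.5 ms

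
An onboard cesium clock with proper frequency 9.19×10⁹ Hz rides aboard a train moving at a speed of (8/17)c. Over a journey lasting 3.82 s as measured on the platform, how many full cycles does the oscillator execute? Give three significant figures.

N = 3.10×10¹⁰

γ = 1/√(1 − (8/17)²) = 17/15 ≈ 1.133
The oscillator's own cycle count is N = f × τ where τ is the proper time on the train. τ = Δt/γ = 3.82/1.133 = 3.371 s = 3.371×10⁰ s.
N = 9.19×10⁹ × 3.371×10⁰ = 3.098×10¹⁰.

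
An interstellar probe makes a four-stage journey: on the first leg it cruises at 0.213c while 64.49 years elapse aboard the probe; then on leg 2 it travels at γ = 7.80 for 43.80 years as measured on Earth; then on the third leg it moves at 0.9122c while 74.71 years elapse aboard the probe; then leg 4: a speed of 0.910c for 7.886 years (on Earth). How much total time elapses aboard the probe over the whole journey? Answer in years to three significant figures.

τ = 148 years

Leg 1: 64.49 years is already measured aboard the probe.
Leg 2: γ = 7.80; τ_2 = 43.80/7.800 = 5.615 years.
Leg 3: 74.71 years is already measured aboard the probe.
Leg 4: γ = 1/√(1 − 0.910²) = 1/√0.1719 = 2.412; τ_4 = 7.886/2.412 = 3.270 years.
Total: 64.49 + 5.615 + 74.71 + 3.270 years.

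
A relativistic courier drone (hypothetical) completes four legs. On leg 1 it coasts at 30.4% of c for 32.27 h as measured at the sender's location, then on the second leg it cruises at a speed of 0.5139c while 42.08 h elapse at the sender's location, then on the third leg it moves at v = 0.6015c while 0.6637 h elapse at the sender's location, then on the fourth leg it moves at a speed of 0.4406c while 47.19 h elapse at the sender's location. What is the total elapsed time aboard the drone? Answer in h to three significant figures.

τ = 110 h

Leg 1: β = 0.304; γ = 1/√(1 − 0.304²) = 1/√0.9076 = 1.050; τ_1 = 32.27/1.050 = 30.74 h.
Leg 2: γ = 1/√(1 − 0.5139²) = 1/√0.7359 = 1.166; τ_2 = 42.08/1.166 = 36.10 h.
Leg 3: γ = 1/√(1 − 0.6015²) = 1/√0.6382 = 1.252; τ_3 = 0.6637/1.252 = 0.5302 h.
Leg 4: γ = 1/√(1 − 0.4406²) = 1/√0.8059 = 1.114; τ_4 = 47.19/1.114 = 42.36 h.
Total: 30.74 + 36.10 + 0.5302 + 42.36 h.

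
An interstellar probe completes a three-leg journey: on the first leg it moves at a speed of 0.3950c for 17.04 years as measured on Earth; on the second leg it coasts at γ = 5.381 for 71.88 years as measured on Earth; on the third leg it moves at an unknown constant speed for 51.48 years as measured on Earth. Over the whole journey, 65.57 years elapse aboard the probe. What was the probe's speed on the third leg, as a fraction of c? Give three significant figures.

Leg 1: γ = 1/√(1 − 0.3950²) = 1/√0.8440 = 1.089; τ_1 = 17.04/1.089 = 15.65 years.
Leg 2: γ = 5.381; τ_2 = 71.88/5.381 = 13.36 years.
Leg 3: speed unknown; τ_3 = 51.48/γ_3.
Total proper time: 15.65 + 13.36 + τ_3 = 65.57, so τ_3 = 65.57 − 29.01 = 36.56 years.
γ_3 = 51.48/36.56 = 1.408; β = √(1 − 1/γ²) = √0.4957.

β = 0.704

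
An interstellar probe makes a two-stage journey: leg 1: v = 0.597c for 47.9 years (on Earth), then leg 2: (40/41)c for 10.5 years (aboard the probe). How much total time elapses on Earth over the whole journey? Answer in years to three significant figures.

Δt = 95.7 years

Leg 1: 47.9 years is already measured on Earth.
Leg 2: γ = 1/√(1 − (40/41)²) = 41/9 ≈ 4.556; Δt_2 = 4.556 × 10.5 = 47.83 years.
Total: 47.90 + 47.83 years.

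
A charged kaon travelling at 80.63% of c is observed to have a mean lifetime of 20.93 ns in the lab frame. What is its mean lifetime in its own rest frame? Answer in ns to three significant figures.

β = 0.8063; γ = 1/√(1 − 0.8063²) = 1/√0.3499 = 1.691
The lab-frame lifetime is the dilated interval; the proper lifetime is τ₀ = Δt/γ = 20.93/1.691 ns.

τ₀ = 12.4 ns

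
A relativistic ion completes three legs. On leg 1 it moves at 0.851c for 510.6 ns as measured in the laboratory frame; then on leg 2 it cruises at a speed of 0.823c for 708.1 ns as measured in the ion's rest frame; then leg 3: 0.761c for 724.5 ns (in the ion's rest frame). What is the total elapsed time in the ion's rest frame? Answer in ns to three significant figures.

Leg 1: γ = 1/√(1 − 0.851²) = 1/√0.2758 = 1.904; τ_1 = 510.6/1.904 = 268.1 ns.
Leg 2: 708.1 ns is already measured in the ion's rest frame.
Leg 3: 724.5 ns is already measured in the ion's rest frame.
Total: 268.1 + 708.1 + 724.5 ns.

τ = 1700 ns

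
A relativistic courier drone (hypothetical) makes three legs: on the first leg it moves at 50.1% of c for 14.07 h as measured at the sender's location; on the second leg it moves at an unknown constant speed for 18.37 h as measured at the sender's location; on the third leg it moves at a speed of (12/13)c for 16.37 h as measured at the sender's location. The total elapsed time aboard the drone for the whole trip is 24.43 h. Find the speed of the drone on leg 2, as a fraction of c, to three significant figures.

β = 0.946

Leg 1: β = 0.501; γ = 1/√(1 − 0.501²) = 1/√0.7490 = 1.155; τ_1 = 14.07/1.155 = 12.18 h.
Leg 2: speed unknown; τ_2 = 18.37/γ_2.
Leg 3: γ = 1/√(1 − (12/13)²) = 13/5 = 2.600; τ_3 = 16.37/2.600 = 6.296 h.
Total proper time: 12.18 + τ_2 + 6.296 = 24.43, so τ_2 = 24.43 − 18.47 = 5.957 h.
γ_2 = 18.37/5.957 = 3.084; β = √(1 − 1/γ²) = √0.8948.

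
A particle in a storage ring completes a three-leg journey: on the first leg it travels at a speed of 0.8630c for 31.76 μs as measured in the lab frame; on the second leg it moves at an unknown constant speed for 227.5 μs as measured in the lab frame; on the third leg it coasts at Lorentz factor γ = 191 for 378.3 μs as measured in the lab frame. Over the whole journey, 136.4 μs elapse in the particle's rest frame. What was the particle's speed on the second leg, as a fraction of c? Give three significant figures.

β = 0.854

Leg 1: γ = 1/√(1 − 0.8630²) = 1/√0.2552 = 1.979; τ_1 = 31.76/1.979 = 16.05 μs.
Leg 2: speed unknown; τ_2 = 227.5/γ_2.
Leg 3: γ = 191; τ_3 = 378.3/191.0 = 1.981 μs.
Total proper time: 16.05 + τ_2 + 1.981 = 136.4, so τ_2 = 136.4 − 18.03 = 118.4 μs.
γ_2 = 227.5/118.4 = 1.922; β = √(1 − 1/γ²) = √0.7293.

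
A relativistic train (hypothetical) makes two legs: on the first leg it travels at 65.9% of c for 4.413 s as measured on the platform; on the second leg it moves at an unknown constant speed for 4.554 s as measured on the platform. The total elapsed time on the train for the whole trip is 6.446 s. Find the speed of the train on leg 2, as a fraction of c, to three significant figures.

Leg 1: β = 0.659; γ = 1/√(1 − 0.659²) = 1/√0.5657 = 1.330; τ_1 = 4.413/1.330 = 3.319 s.
Leg 2: speed unknown; τ_2 = 4.554/γ_2.
Total proper time: 3.319 + τ_2 = 6.446, so τ_2 = 6.446 − 3.319 = 3.127 s.
γ_2 = 4.554/3.127 = 1.456; β = √(1 − 1/γ²) = √0.5286.

β = 0.727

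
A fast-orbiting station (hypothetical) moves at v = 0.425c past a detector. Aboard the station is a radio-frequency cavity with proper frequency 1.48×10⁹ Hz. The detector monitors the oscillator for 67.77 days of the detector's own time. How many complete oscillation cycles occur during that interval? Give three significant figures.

γ = 1/√(1 − 0.425²) = 1/√0.8194 = 1.105
During 67.77 days of lab time, the oscillator's proper time advances by τ = Δt/γ = 67.77/1.105 = 61.34 days = 5.300×10⁶ s.
N = f × τ = 1.48×10⁹ × 5.300×10⁶ = 7.844×10¹⁵.

N = 7.84×10¹⁵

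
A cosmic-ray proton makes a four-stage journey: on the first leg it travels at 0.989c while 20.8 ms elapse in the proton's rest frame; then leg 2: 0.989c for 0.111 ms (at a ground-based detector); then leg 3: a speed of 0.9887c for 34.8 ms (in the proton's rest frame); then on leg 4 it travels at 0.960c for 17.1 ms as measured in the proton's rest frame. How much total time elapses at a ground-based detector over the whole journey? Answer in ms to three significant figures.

Δt = 434 ms

Leg 1: γ = 1/√(1 − 0.989²) = 1/√0.02188 = 6.761; Δt_1 = 6.761 × 20.8 = 140.6 ms.
Leg 2: 0.111 ms is already measured at a ground-based detector.
Leg 3: γ = 1/√(1 − 0.9887²) = 1/√0.02247 = 6.671; Δt_3 = 6.671 × 34.8 = 232.1 ms.
Leg 4: γ = 1/√(1 − 0.960²) = 25/7 ≈ 3.571; Δt_4 = 3.571 × 17.1 = 61.07 ms.
Total: 140.6 + 0.1110 + 232.1 + 61.07 ms.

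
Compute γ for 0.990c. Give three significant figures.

γ = 1/√(1 − 0.990²) = 1/√0.01990 = 7.089

γ = 7.09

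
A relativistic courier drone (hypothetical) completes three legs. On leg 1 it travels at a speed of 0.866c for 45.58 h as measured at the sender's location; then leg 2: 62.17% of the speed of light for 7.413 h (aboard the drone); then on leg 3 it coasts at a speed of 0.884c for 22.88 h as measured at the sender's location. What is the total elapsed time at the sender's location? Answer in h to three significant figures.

Leg 1: 45.58 h is already measured at the sender's location.
Leg 2: β = 0.6217; γ = 1/√(1 − 0.6217²) = 1/√0.6135 = 1.277; Δt_2 = 1.277 × 7.413 = 9.464 h.
Leg 3: 22.88 h is already measured at the sender's location.
Total: 45.58 + 9.464 + 22.88 h.

Δt = 77.9 h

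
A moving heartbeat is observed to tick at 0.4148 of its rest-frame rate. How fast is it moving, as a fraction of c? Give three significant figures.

Rate ratio = 1/γ, so γ = 1/0.4148 = 2.411.
β = √(1 − 1/γ²) = √(1 − 0.4148²) = √0.8279

β = 0.910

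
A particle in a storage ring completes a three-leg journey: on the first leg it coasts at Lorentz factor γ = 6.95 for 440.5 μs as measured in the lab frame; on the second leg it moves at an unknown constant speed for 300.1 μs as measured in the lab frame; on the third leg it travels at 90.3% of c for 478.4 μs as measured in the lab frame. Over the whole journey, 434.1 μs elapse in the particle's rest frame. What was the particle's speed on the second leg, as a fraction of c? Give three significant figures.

Leg 1: γ = 6.95; τ_1 = 440.5/6.950 = 63.38 μs.
Leg 2: speed unknown; τ_2 = 300.1/γ_2.
Leg 3: β = 0.903; γ = 1/√(1 − 0.903²) = 1/√0.1846 = 2.328; τ_3 = 478.4/2.328 = 205.5 μs.
Total proper time: 63.38 + τ_2 + 205.5 = 434.1, so τ_2 = 434.1 − 268.9 = 165.2 μs.
γ_2 = 300.1/165.2 = 1.817; β = √(1 − 1/γ²) = √0.6970.

β = 0.835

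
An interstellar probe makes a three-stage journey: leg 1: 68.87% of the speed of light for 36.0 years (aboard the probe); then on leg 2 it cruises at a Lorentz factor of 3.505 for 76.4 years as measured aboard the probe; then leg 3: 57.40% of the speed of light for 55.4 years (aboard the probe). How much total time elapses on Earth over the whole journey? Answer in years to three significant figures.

Leg 1: β = 0.6887; γ = 1/√(1 − 0.6887²) = 1/√0.5257 = 1.379; Δt_1 = 1.379 × 36.0 = 49.65 years.
Leg 2: γ = 3.505; Δt_2 = 3.505 × 76.4 = 267.8 years.
Leg 3: β = 0.5740; γ = 1/√(1 − 0.5740²) = 1/√0.6705 = 1.221; Δt_3 = 1.221 × 55.4 = 67.66 years.
Total: 49.65 + 267.8 + 67.66 years.

Δt = 385 years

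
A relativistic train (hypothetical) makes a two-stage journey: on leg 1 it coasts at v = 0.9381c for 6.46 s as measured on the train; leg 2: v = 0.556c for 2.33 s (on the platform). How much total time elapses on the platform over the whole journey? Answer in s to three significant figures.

Leg 1: γ = 1/√(1 − 0.9381²) = 1/√0.1200 = 2.887; Δt_1 = 2.887 × 6.46 = 18.65 s.
Leg 2: 2.33 s is already measured on the platform.
Total: 18.65 + 2.330 s.

Δt = 21.0 s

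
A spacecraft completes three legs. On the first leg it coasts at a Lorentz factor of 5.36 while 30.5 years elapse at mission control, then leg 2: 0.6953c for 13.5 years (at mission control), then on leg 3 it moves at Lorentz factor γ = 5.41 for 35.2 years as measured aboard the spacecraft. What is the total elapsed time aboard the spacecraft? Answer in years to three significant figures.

Leg 1: γ = 5.36; τ_1 = 30.5/5.360 = 5.690 years.
Leg 2: γ = 1/√(1 − 0.6953²) = 1/√0.5166 = 1.391; τ_2 = 13.5/1.391 = 9.703 years.
Leg 3: 35.2 years is already measured aboard the spacecraft.
Total: 5.690 + 9.703 + 35.20 years.

τ = 50.6 years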